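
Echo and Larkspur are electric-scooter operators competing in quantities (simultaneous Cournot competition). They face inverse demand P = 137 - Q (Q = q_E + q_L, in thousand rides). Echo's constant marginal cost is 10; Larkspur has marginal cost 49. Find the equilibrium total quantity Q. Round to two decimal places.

Echo's profit: π_E = (137 - Q)q_E - (10q_E). Setting ∂π_E/∂q_E = 0: 127 - 2q_E - (q_L) = 0.
Larkspur's profit: π_L = (137 - Q)q_L - (49q_L). Setting ∂π_L/∂q_L = 0: 88 - 2q_L - (q_E) = 0.
Rearranging gives the reaction functions q_E = (127 - q_L)/2 and q_L = (88 - q_E)/2.
Substituting one into the other gives q_E = 166/3 and q_L = 49/3.
Total output Q = 166/3 + 49/3 = 215/3.

71.67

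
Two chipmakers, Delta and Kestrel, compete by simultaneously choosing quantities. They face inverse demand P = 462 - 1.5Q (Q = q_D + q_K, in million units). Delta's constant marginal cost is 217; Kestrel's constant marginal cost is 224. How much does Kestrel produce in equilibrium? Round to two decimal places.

51.33

Delta's profit: π_D = (462 - 1.5Q)q_D - (217q_D). Setting ∂π_D/∂q_D = 0: 245 - 3q_D - (3/2)(q_K) = 0.
Kestrel's profit: π_K = (462 - 1.5Q)q_K - (224q_K). Setting ∂π_K/∂q_K = 0: 238 - 3q_K - (3/2)(q_D) = 0.
Rearranging gives the reaction functions q_D = (245 - (3/2)q_K)/3 and q_K = (238 - (3/2)q_D)/3.
Substituting one into the other gives q_D = 56 and q_K = 154/3.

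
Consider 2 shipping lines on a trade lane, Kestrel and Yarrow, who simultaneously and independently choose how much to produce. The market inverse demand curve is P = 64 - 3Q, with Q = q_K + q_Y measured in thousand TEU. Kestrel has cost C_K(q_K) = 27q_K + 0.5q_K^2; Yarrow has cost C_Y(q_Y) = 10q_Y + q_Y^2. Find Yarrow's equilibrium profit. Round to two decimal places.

Kestrel's profit: π_K = (64 - 3Q)q_K - (27q_K + (1/2)q_K²). Setting ∂π_K/∂q_K = 0: 37 - 7q_K - 3(q_Y) = 0.
Yarrow's profit: π_Y = (64 - 3Q)q_Y - (10q_Y + q_Y²). Setting ∂π_Y/∂q_Y = 0: 54 - 8q_Y - 3(q_K) = 0.
Rearranging gives the reaction functions q_K = (37 - 3q_Y)/7 and q_Y = (54 - 3q_K)/8.
Solving the pair: q_K = 134/47, q_Y = 267/47.
Price P = 64 - 3·(401/47) = 1805/47.
Yarrow's profit: (1805/47)·(267/47) - 10·(267/47) - (267/47)² = 129.0883.

129.09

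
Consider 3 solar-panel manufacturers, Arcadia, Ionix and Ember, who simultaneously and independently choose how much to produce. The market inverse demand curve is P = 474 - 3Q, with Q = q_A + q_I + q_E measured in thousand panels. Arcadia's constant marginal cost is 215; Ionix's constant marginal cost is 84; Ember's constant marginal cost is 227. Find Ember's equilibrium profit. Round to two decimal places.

Arcadia's profit: π_A = (474 - 3Q)q_A - (215q_A). Setting ∂π_A/∂q_A = 0: 259 - 6q_A - 3(q_I + q_E) = 0.
Ionix's first-order condition: 390 - 6q_I - 3(q_A + q_E) = 0.
Ember's profit: π_E = (474 - 3Q)q_E - (227q_E). Setting ∂π_E/∂q_E = 0: 247 - 6q_E - 3(q_A + q_I) = 0.
Adding the 3 first-order conditions: 896 − 12Q = 0, so Q = 224/3.
Back-substituting: q_A = (259 − 224)/3 = 35/3, q_I = (390 − 224)/3 = 166/3, q_E = (247 − 224)/3 = 23/3.
Price P = 474 - 3·(224/3) = 250.
Ember's profit: (250 - 227)·(23/3) = 529/3.

176.33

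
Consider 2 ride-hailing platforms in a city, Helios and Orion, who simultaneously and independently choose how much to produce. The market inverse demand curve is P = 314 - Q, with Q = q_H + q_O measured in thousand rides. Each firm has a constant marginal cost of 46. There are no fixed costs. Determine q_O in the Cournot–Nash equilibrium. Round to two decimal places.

Each firm earns π_i = (314 - Q)q_i - 46q_i.
Setting ∂π_i/∂q_i = 0 with rivals' quantities fixed: 268 - 2q_i - q_j = 0.
With identical firms every q_j equals q_i, so q_j = q_i and 268 = 3q_i, giving q_i = 268/3.

89.33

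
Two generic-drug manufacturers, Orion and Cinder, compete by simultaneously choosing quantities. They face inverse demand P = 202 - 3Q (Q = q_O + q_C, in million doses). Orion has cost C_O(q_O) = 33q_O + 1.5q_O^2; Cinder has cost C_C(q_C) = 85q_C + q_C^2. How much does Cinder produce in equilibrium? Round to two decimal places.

Orion's profit: π_O = (202 - 3Q)q_O - (33q_O + (3/2)q_O²). Setting ∂π_O/∂q_O = 0: 169 - 9q_O - 3(q_C) = 0.
Cinder's profit: π_C = (202 - 3Q)q_C - (85q_C + q_C²). Setting ∂π_C/∂q_C = 0: 117 - 8q_C - 3(q_O) = 0.
Best responses: q_O = (169 - 3q_C)/9, q_C = (117 - 3q_O)/8.
Substituting one into the other gives q_O = 143/9 and q_C = 26/3.

8.67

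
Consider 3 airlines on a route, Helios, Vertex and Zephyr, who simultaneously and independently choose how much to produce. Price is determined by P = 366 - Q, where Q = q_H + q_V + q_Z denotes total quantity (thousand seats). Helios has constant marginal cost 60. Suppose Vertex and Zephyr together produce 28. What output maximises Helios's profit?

139

With rivals' combined output fixed at 28, Helios's profit is π_H = (366 - 28 - q_H)q_H - (60q_H) = (338 - q_H)q_H - (60q_H).
∂π_H/∂q_H = 278 - 2q_H = 0, so q_H = 139.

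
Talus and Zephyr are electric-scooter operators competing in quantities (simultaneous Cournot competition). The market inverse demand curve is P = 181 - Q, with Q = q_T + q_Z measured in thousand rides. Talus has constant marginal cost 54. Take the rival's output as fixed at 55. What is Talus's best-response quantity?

With the rival's output fixed at 55, Talus's profit is π_T = (181 - 55 - q_T)q_T - (54q_T) = (126 - q_T)q_T - (54q_T).
∂π_T/∂q_T = 72 - 2q_T = 0, so q_T = 36.

36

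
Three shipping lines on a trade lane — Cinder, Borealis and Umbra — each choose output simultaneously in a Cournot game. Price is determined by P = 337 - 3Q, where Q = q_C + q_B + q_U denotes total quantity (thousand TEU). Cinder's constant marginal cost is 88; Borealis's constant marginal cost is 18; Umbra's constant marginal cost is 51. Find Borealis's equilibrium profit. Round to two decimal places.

3710.08

Cinder's profit: π_C = (337 - 3Q)q_C - (88q_C). Setting ∂π_C/∂q_C = 0: 249 - 6q_C - 3(q_B + q_U) = 0.
Borealis's first-order condition: 319 - 6q_B - 3(q_C + q_U) = 0.
Umbra's first-order condition: 286 - 6q_U - 3(q_C + q_B) = 0.
Adding the 3 first-order conditions: 854 − 12Q = 0, so Q = 427/6.
Back-substituting: q_C = (249 − 427/2)/3 = 71/6, q_B = (319 − 427/2)/3 = 211/6, q_U = (286 − 427/2)/3 = 145/6.
Price P = 337 - 3·(427/6) = 247/2.
Borealis's profit: (247/2 - 18)·(211/6) = 3710.0833.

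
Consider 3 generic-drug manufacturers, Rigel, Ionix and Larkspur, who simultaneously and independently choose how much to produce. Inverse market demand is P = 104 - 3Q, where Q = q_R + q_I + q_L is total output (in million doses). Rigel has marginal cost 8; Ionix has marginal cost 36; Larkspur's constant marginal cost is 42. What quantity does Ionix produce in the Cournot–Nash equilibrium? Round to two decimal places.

Rigel's profit: π_R = (104 - 3Q)q_R - (8q_R). Setting ∂π_R/∂q_R = 0: 96 - 6q_R - 3(q_I + q_L) = 0.
Ionix's profit: π_I = (104 - 3Q)q_I - (36q_I). Setting ∂π_I/∂q_I = 0: 68 - 6q_I - 3(q_R + q_L) = 0.
Larkspur's profit: π_L = (104 - 3Q)q_L - (42q_L). Setting ∂π_L/∂q_L = 0: 62 - 6q_L - 3(q_R + q_I) = 0.
Adding the 3 conditions: 226 − 6Q − 6Q = 0, i.e. Q = 113/6.
Back-substituting: q_R = (96 − 113/2)/3 = 79/6, q_I = (68 − 113/2)/3 = 23/6, q_L = (62 − 113/2)/3 = 11/6.

3.83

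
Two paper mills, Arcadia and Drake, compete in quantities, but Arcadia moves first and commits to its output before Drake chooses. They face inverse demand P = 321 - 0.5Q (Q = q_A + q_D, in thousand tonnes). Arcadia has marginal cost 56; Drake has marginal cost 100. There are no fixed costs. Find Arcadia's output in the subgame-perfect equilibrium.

309

Solve by backward induction. Given q_A, the follower Drake maximises π_D = (321 - (1/2)q_A - (1/2)q_D)q_D - 100q_D.
Setting the follower's marginal profit to zero, 221 - (1/2)q_A - q_D = 0, i.e. q_D = (221 - (1/2)q_A).
The leader anticipates this reaction. Substituting into P = 321 - 0.5Q gives P = 421/2 - (1/4)q_A, so π_A = (421/2 - (1/4)q_A)q_A - 56q_A.
Maximising: ∂π_A/∂q_A = 309/2 - (1/2)q_A = 0, giving q_A = 309.
Then q_D = (221 - (1/2)·309) = 133/2.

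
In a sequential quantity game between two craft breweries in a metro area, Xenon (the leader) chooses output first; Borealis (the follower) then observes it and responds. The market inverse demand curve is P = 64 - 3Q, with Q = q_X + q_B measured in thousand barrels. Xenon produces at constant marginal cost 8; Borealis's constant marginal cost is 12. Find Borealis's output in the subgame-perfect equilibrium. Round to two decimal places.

The follower Borealis best-responds to any q_X: π_B = (64 - 3Q)q_B - 12q_B.
Follower FOC: 52 - 3q_X - 6q_B = 0, so q_B(q_X) = (52 - 3q_X)/6.
Xenon substitutes q_B(q_X) into its own profit: π_X = q_X(64 - 3q_X - (52 - 3q_X)/2) - 8q_X = (38 - (3/2)q_X)q_X - 8q_X.
The leader's first-order condition 30 - 3q_X = 0 yields q_X = 10.
Then q_B = (52 - 3·10)/6 = 11/3.

3.67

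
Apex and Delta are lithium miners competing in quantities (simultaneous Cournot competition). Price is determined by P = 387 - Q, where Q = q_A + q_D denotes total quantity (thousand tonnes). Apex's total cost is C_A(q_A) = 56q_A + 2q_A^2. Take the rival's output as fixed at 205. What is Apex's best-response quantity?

With the rival's output fixed at 205, Apex's profit is π_A = (387 - 205 - q_A)q_A - (56q_A + 2q_A²) = (182 - q_A)q_A - (56q_A + 2q_A²).
∂π_A/∂q_A = 126 - 6q_A = 0, so q_A = 21.

21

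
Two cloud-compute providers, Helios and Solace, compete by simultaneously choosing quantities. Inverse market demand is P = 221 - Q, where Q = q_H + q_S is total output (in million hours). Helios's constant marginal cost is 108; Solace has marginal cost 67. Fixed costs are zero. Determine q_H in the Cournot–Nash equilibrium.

24

Helios's profit: π_H = (221 - Q)q_H - (108q_H). Setting ∂π_H/∂q_H = 0: 113 - 2q_H - (q_S) = 0.
Solace's profit: π_S = (221 - Q)q_S - (67q_S). Setting ∂π_S/∂q_S = 0: 154 - 2q_S - (q_H) = 0.
Rearranging gives the reaction functions q_H = (113 - q_S)/2 and q_S = (154 - q_H)/2.
Solving the pair: q_H = 24, q_S = 65.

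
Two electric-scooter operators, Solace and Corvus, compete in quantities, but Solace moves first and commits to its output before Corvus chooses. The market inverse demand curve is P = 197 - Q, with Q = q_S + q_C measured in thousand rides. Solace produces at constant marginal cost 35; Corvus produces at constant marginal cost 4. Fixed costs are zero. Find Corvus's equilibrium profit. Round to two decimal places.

4064.06

The follower Corvus best-responds to any q_S: π_C = (197 - Q)q_C - 4q_C.
Follower FOC: 193 - q_S - 2q_C = 0, so q_C(q_S) = (193 - q_S)/2.
Solace substitutes q_C(q_S) into its own profit: π_S = q_S(197 - q_S - (193 - q_S)/2) - 35q_S = (201/2 - (1/2)q_S)q_S - 35q_S.
Maximising: ∂π_S/∂q_S = 131/2 - q_S = 0, giving q_S = 131/2.
Then q_C = (193 - 131/2)/2 = 255/4.
Price P = 197 - 517/4 = 271/4.
Corvus's profit: (271/4 - 4)·(255/4) = 4064.0625.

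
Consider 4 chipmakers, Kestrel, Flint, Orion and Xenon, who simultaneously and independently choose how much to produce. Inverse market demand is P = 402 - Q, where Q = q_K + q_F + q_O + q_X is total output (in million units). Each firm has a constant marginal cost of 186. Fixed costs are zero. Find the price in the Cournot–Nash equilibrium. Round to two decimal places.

229.20

A representative firm's profit is π_i = q_i(402 - Q) - 186q_i.
First-order condition (treating rivals' output as given): 216 - 2q_i - Σ_{j≠i} q_j = 0.
With identical firms every q_j equals q_i, so Σ_{j≠i} q_j = 3q_i and 216 = 5q_i, giving q_i = 216/5.
Total output Q = 864/5, so price P = 402 - 864/5 = 1146/5.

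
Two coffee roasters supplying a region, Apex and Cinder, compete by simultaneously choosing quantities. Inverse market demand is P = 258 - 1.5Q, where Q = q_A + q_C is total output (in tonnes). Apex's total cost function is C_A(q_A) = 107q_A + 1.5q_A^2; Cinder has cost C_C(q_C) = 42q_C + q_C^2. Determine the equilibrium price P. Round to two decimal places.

176.89

Apex's profit: π_A = (258 - 1.5Q)q_A - (107q_A + (3/2)q_A²). Setting ∂π_A/∂q_A = 0: 151 - 6q_A - (3/2)(q_C) = 0.
Cinder's first-order condition: 216 - 5q_C - (3/2)(q_A) = 0.
So q_A = (151 - (3/2)q_C)/6 and q_C = (216 - (3/2)q_A)/5.
Solving the pair: q_A = 1724/111, q_C = 1426/37.
Total output Q = 54.0721, so price P = 258 - (3/2)·54.0721 = 176.8919.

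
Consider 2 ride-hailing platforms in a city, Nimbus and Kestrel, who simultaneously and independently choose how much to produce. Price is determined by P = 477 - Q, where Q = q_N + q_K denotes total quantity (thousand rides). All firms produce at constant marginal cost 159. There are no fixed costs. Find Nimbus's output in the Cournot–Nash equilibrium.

106

A representative firm's profit is π_i = q_i(477 - Q) - 159q_i.
Setting ∂π_i/∂q_i = 0 with rivals' quantities fixed: 318 - 2q_i - q_j = 0.
With identical firms every q_j equals q_i, so q_j = q_i and 318 = 3q_i, giving q_i = 106.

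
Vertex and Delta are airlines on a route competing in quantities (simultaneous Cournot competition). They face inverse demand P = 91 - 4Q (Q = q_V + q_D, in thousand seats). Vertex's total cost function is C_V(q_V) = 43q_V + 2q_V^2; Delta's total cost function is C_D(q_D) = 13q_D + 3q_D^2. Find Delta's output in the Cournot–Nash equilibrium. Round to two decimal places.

4.89

Vertex's profit: π_V = (91 - 4Q)q_V - (43q_V + 2q_V²). Setting ∂π_V/∂q_V = 0: 48 - 12q_V - 4(q_D) = 0.
Delta's first-order condition: 78 - 14q_D - 4(q_V) = 0.
Rearranging gives the reaction functions q_V = (48 - 4q_D)/12 and q_D = (78 - 4q_V)/14.
Solving the pair: q_V = 45/19, q_D = 93/19.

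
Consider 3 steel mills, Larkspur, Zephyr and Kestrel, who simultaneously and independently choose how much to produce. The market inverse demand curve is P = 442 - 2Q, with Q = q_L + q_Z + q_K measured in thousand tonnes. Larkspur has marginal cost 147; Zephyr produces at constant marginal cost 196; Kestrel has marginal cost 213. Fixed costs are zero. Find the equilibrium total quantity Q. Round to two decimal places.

Larkspur's profit: π_L = (442 - 2Q)q_L - (147q_L). Setting ∂π_L/∂q_L = 0: 295 - 4q_L - 2(q_Z + q_K) = 0.
Zephyr's profit: π_Z = (442 - 2Q)q_Z - (196q_Z). Setting ∂π_Z/∂q_Z = 0: 246 - 4q_Z - 2(q_L + q_K) = 0.
Kestrel's profit: π_K = (442 - 2Q)q_K - (213q_K). Setting ∂π_K/∂q_K = 0: 229 - 4q_K - 2(q_L + q_Z) = 0.
Adding the 3 first-order conditions: 770 − 8Q = 0, so Q = 385/4.
Back-substituting: q_L = (295 − 385/2)/2 = 205/4, q_Z = (246 − 385/2)/2 = 107/4, q_K = (229 − 385/2)/2 = 73/4.
Total output Q = 205/4 + 107/4 + 73/4 = 385/4.

96.25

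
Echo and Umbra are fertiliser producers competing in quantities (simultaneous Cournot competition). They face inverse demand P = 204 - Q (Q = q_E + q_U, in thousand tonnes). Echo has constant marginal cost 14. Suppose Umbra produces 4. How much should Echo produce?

With the rival's output fixed at 4, Echo's profit is π_E = (204 - 4 - q_E)q_E - (14q_E) = (200 - q_E)q_E - (14q_E).
∂π_E/∂q_E = 186 - 2q_E = 0, so q_E = 93.

93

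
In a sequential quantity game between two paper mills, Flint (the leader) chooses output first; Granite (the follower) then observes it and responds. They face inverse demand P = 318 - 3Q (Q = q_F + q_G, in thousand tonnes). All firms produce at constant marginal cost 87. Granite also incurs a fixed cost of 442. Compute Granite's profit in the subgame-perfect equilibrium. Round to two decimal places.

669.69

The follower Granite best-responds to any q_F: π_G = (318 - 3Q)q_G - 87q_G.
Follower FOC: 231 - 3q_F - 6q_G = 0, so q_G(q_F) = (231 - 3q_F)/6.
The leader anticipates this reaction. Substituting into P = 318 - 3Q gives P = 405/2 - (3/2)q_F, so π_F = (405/2 - (3/2)q_F)q_F - 87q_F.
Leader FOC: 231/2 - 3q_F = 0, so q_F = 77/2.
Then q_G = (231 - 3·(77/2))/6 = 77/4.
Price P = 318 - 3·(231/4) = 579/4.
Granite's profit: (579/4 - 87)·(77/4) - 442 = 669.6875.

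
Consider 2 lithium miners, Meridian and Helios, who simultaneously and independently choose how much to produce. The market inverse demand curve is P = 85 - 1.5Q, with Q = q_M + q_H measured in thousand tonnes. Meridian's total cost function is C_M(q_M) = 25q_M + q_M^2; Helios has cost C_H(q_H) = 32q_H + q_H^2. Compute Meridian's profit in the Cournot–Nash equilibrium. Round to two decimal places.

Meridian's profit: π_M = (85 - 1.5Q)q_M - (25q_M + q_M²). Setting ∂π_M/∂q_M = 0: 60 - 5q_M - (3/2)(q_H) = 0.
Helios's first-order condition: 53 - 5q_H - (3/2)(q_M) = 0.
Best responses: q_M = (60 - (3/2)q_H)/5, q_H = (53 - (3/2)q_M)/5.
Substituting one into the other gives q_M = 126/13 and q_H = 100/13.
Price P = 85 - (3/2)·(226/13) = 766/13.
Meridian's profit: (766/13)·(126/13) - 25·(126/13) - (126/13)² = 234.8521.

234.85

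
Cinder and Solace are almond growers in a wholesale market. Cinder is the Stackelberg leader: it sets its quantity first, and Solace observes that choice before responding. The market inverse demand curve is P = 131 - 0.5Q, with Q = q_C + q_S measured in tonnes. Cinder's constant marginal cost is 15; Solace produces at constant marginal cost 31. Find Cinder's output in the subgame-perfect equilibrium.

The follower Solace best-responds to any q_C: π_S = (131 - 0.5Q)q_S - 31q_S.
∂π_S/∂q_S = 100 - (1/2)q_C - q_S = 0 gives the reaction function q_S = (100 - (1/2)q_C).
Cinder substitutes q_S(q_C) into its own profit: π_C = q_C(131 - (1/2)q_C - (100 - (1/2)q_C)/2) - 15q_C = (81 - (1/4)q_C)q_C - 15q_C.
Maximising: ∂π_C/∂q_C = 66 - (1/2)q_C = 0, giving q_C = 132.
Then q_S = (100 - (1/2)·132) = 34.

132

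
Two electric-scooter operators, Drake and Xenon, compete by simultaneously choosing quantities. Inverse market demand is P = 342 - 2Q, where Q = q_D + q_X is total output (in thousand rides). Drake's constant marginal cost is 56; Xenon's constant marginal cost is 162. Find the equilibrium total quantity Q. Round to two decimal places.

77.67

Drake's profit: π_D = (342 - 2Q)q_D - (56q_D). Setting ∂π_D/∂q_D = 0: 286 - 4q_D - 2(q_X) = 0.
Xenon's profit: π_X = (342 - 2Q)q_X - (162q_X). Setting ∂π_X/∂q_X = 0: 180 - 4q_X - 2(q_D) = 0.
Best responses: q_D = (286 - 2q_X)/4, q_X = (180 - 2q_D)/4.
Solving the pair: q_D = 196/3, q_X = 37/3.
Total output Q = 196/3 + 37/3 = 233/3.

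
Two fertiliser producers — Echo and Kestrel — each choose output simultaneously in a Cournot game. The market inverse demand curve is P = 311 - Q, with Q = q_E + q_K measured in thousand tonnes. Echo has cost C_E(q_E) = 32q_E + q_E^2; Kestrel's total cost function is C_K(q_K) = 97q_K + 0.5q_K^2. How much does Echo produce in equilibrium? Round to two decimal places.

56.64

Echo's profit: π_E = (311 - Q)q_E - (32q_E + q_E²). Setting ∂π_E/∂q_E = 0: 279 - 4q_E - (q_K) = 0.
Kestrel's profit: π_K = (311 - Q)q_K - (97q_K + (1/2)q_K²). Setting ∂π_K/∂q_K = 0: 214 - 3q_K - (q_E) = 0.
Best responses: q_E = (279 - q_K)/4, q_K = (214 - q_E)/3.
Solving the pair: q_E = 623/11, q_K = 577/11.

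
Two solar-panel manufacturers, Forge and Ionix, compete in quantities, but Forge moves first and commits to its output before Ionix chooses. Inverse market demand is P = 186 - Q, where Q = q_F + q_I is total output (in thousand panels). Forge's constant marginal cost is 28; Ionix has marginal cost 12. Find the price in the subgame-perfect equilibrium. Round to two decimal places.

The follower Ionix best-responds to any q_F: π_I = (186 - Q)q_I - 12q_I.
Follower FOC: 174 - q_F - 2q_I = 0, so q_I(q_F) = (174 - q_F)/2.
The leader anticipates this reaction. Substituting into P = 186 - Q gives P = 99 - (1/2)q_F, so π_F = (99 - (1/2)q_F)q_F - 28q_F.
Maximising: ∂π_F/∂q_F = 71 - q_F = 0, giving q_F = 71.
Then q_I = (174 - 71)/2 = 103/2.
Total output Q = 245/2, so price P = 186 - 245/2 = 127/2.

63.50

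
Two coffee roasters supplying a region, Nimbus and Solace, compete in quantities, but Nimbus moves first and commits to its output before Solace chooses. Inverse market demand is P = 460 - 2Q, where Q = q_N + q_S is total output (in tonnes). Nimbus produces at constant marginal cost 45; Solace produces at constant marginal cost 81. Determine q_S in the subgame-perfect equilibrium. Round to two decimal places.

38.38

Solve by backward induction. Given q_N, the follower Solace maximises π_S = (460 - 2q_N - 2q_S)q_S - 81q_S.
∂π_S/∂q_S = 379 - 2q_N - 4q_S = 0 gives the reaction function q_S = (379 - 2q_N)/4.
Nimbus substitutes q_S(q_N) into its own profit: π_N = q_N(460 - 2q_N - (379 - 2q_N)/2) - 45q_N = (541/2 - q_N)q_N - 45q_N.
Leader FOC: 451/2 - 2q_N = 0, so q_N = 451/4.
Then q_S = (379 - 2·(451/4))/4 = 307/8.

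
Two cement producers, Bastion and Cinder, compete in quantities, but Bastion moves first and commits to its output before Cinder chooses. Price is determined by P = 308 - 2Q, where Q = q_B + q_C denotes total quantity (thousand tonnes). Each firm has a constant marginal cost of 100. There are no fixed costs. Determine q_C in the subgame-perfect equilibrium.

26

Solve by backward induction. Given q_B, the follower Cinder maximises π_C = (308 - 2q_B - 2q_C)q_C - 100q_C.
Setting the follower's marginal profit to zero, 208 - 2q_B - 4q_C = 0, i.e. q_C = (208 - 2q_B)/4.
The leader anticipates this reaction. Substituting into P = 308 - 2Q gives P = 204 - q_B, so π_B = (204 - q_B)q_B - 100q_B.
Leader FOC: 104 - 2q_B = 0, so q_B = 52.
Then q_C = (208 - 2·52)/4 = 26.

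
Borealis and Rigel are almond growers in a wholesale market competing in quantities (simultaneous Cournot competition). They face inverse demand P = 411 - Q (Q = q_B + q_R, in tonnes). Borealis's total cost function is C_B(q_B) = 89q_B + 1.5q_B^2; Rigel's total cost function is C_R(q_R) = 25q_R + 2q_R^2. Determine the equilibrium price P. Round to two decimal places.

302.24

Borealis's profit: π_B = (411 - Q)q_B - (89q_B + (3/2)q_B²). Setting ∂π_B/∂q_B = 0: 322 - 5q_B - (q_R) = 0.
Rigel's first-order condition: 386 - 6q_R - (q_B) = 0.
Rearranging gives the reaction functions q_B = (322 - q_R)/5 and q_R = (386 - q_B)/6.
Substituting one into the other gives q_B = 1546/29 and q_R = 1608/29.
Total output Q = 108.7586, so price P = 411 - 108.7586 = 302.2414.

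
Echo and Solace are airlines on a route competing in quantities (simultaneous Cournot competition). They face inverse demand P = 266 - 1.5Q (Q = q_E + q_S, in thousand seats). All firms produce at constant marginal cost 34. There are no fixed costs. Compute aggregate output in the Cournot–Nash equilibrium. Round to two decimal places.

A representative firm's profit is π_i = q_i(266 - 1.5Q) - 34q_i.
Setting ∂π_i/∂q_i = 0 with rivals' quantities fixed: 232 - 3q_i - (3/2)q_j = 0.
By symmetry each firm produces the same amount; substituting q_j = q_i yields q_i = 232/(9/2) = 464/9.
Total output Q = 464/9 + 464/9 = 928/9.

103.11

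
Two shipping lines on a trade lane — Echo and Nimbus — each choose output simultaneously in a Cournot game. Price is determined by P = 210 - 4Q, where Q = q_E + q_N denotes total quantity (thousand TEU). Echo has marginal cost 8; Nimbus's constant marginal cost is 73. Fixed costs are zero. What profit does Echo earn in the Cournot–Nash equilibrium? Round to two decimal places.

Echo's profit: π_E = (210 - 4Q)q_E - (8q_E). Setting ∂π_E/∂q_E = 0: 202 - 8q_E - 4(q_N) = 0.
Nimbus's first-order condition: 137 - 8q_N - 4(q_E) = 0.
Best responses: q_E = (202 - 4q_N)/8, q_N = (137 - 4q_E)/8.
Solving the pair: q_E = 89/4, q_N = 6.
Price P = 210 - 4·(113/4) = 97.
Echo's profit: (97 - 8)·(89/4) = 1980.2500.

1980.25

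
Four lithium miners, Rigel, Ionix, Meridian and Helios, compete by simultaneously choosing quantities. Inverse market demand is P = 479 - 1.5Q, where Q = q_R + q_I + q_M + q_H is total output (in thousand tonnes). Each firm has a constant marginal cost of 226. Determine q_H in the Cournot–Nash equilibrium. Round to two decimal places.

A representative firm's profit is π_i = q_i(479 - 1.5Q) - 226q_i.
First-order condition (treating rivals' output as given): 253 - 3q_i - (3/2)·Σ_{j≠i} q_j = 0.
By symmetry each firm produces the same amount; substituting Σ_{j≠i} q_j = 3q_i yields q_i = 253/(15/2) = 506/15.

33.73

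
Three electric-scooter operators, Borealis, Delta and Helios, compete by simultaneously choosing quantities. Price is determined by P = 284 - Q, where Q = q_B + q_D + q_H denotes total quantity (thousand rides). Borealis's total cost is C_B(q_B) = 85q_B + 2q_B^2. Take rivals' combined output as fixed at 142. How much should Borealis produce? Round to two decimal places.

9.50

With rivals' combined output fixed at 142, Borealis's profit is π_B = (284 - 142 - q_B)q_B - (85q_B + 2q_B²) = (142 - q_B)q_B - (85q_B + 2q_B²).
∂π_B/∂q_B = 57 - 6q_B = 0, so q_B = 19/2.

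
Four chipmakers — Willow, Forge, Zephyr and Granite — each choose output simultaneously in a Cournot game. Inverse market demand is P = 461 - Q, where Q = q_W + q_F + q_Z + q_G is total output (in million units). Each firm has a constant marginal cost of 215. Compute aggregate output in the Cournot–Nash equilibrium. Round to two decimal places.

196.80

A representative firm's profit is π_i = q_i(461 - Q) - 215q_i.
Setting ∂π_i/∂q_i = 0 with rivals' quantities fixed: 246 - 2q_i - Σ_{j≠i} q_j = 0.
With identical firms every q_j equals q_i, so Σ_{j≠i} q_j = 3q_i and 246 = 5q_i, giving q_i = 246/5.
Total output Q = 246/5 + 246/5 + 246/5 + 246/5 = 984/5.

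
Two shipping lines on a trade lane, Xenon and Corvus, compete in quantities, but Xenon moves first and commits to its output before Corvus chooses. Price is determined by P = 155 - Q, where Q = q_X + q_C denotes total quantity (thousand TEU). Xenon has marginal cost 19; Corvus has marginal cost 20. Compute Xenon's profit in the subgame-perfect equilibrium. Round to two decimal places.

The follower Corvus best-responds to any q_X: π_C = (155 - Q)q_C - 20q_C.
∂π_C/∂q_C = 135 - q_X - 2q_C = 0 gives the reaction function q_C = (135 - q_X)/2.
Xenon substitutes q_C(q_X) into its own profit: π_X = q_X(155 - q_X - (135 - q_X)/2) - 19q_X = (175/2 - (1/2)q_X)q_X - 19q_X.
Leader FOC: 137/2 - q_X = 0, so q_X = 137/2.
Then q_C = (135 - 137/2)/2 = 133/4.
Price P = 155 - 407/4 = 213/4.
Xenon's profit: (213/4 - 19)·(137/2) = 2346.1250.

2346.13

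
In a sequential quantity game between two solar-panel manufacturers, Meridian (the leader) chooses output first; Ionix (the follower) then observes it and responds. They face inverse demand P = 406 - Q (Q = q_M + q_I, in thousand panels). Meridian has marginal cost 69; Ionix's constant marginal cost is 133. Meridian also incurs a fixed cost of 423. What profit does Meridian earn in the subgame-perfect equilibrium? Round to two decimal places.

The follower Ionix best-responds to any q_M: π_I = (406 - Q)q_I - 133q_I.
∂π_I/∂q_I = 273 - q_M - 2q_I = 0 gives the reaction function q_I = (273 - q_M)/2.
Meridian substitutes q_I(q_M) into its own profit: π_M = q_M(406 - q_M - (273 - q_M)/2) - 69q_M = (539/2 - (1/2)q_M)q_M - 69q_M.
Maximising: ∂π_M/∂q_M = 401/2 - q_M = 0, giving q_M = 401/2.
Then q_I = (273 - 401/2)/2 = 145/4.
Price P = 406 - 947/4 = 677/4.
Meridian's profit: (677/4 - 69)·(401/2) - 423 = 19677.1250.

19677.13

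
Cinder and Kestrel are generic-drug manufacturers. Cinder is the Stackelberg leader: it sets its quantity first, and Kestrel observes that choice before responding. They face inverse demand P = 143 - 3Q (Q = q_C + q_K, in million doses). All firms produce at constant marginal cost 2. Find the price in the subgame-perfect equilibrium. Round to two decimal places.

37.25

The follower Kestrel best-responds to any q_C: π_K = (143 - 3Q)q_K - 2q_K.
∂π_K/∂q_K = 141 - 3q_C - 6q_K = 0 gives the reaction function q_K = (141 - 3q_C)/6.
Cinder substitutes q_K(q_C) into its own profit: π_C = q_C(143 - 3q_C - (141 - 3q_C)/2) - 2q_C = (145/2 - (3/2)q_C)q_C - 2q_C.
Leader FOC: 141/2 - 3q_C = 0, so q_C = 47/2.
Then q_K = (141 - 3·(47/2))/6 = 47/4.
Total output Q = 141/4, so price P = 143 - 3·(141/4) = 149/4.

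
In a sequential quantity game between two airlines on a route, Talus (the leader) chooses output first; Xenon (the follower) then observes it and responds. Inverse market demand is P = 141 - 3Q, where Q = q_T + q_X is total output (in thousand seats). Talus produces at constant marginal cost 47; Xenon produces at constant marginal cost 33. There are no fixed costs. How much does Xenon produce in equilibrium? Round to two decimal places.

11.33

The follower Xenon best-responds to any q_T: π_X = (141 - 3Q)q_X - 33q_X.
Setting the follower's marginal profit to zero, 108 - 3q_T - 6q_X = 0, i.e. q_X = (108 - 3q_T)/6.
The leader anticipates this reaction. Substituting into P = 141 - 3Q gives P = 87 - (3/2)q_T, so π_T = (87 - (3/2)q_T)q_T - 47q_T.
Leader FOC: 40 - 3q_T = 0, so q_T = 40/3.
Then q_X = (108 - 3·(40/3))/6 = 34/3.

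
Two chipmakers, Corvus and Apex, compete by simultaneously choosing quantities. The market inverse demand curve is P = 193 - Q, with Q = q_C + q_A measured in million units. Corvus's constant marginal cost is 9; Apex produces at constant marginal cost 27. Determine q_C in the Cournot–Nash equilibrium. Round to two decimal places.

Corvus's profit: π_C = (193 - Q)q_C - (9q_C). Setting ∂π_C/∂q_C = 0: 184 - 2q_C - (q_A) = 0.
Apex's profit: π_A = (193 - Q)q_A - (27q_A). Setting ∂π_A/∂q_A = 0: 166 - 2q_A - (q_C) = 0.
Rearranging gives the reaction functions q_C = (184 - q_A)/2 and q_A = (166 - q_C)/2.
Substituting one into the other gives q_C = 202/3 and q_A = 148/3.

67.33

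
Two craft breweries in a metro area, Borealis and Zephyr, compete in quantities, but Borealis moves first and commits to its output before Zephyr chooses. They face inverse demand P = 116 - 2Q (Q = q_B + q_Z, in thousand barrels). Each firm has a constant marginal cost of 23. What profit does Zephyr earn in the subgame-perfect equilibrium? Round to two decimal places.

270.28

Solve by backward induction. Given q_B, the follower Zephyr maximises π_Z = (116 - 2q_B - 2q_Z)q_Z - 23q_Z.
Setting the follower's marginal profit to zero, 93 - 2q_B - 4q_Z = 0, i.e. q_Z = (93 - 2q_B)/4.
The leader anticipates this reaction. Substituting into P = 116 - 2Q gives P = 139/2 - q_B, so π_B = (139/2 - q_B)q_B - 23q_B.
Leader FOC: 93/2 - 2q_B = 0, so q_B = 93/4.
Then q_Z = (93 - 2·(93/4))/4 = 93/8.
Price P = 116 - 2·(279/8) = 185/4.
Zephyr's profit: (185/4 - 23)·(93/8) = 270.2813.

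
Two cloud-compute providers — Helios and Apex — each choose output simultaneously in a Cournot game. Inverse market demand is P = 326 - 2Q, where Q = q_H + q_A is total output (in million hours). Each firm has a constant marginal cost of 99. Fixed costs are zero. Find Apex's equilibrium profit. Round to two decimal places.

2862.72

A representative firm's profit is π_i = q_i(326 - 2Q) - 99q_i.
First-order condition (treating rivals' output as given): 227 - 4q_i - 2q_j = 0.
By symmetry each firm produces the same amount; substituting q_j = q_i yields q_i = 227/6.
Price P = 326 - 2·(227/3) = 524/3.
Apex's profit: (524/3 - 99)·(227/6) = 2862.7222.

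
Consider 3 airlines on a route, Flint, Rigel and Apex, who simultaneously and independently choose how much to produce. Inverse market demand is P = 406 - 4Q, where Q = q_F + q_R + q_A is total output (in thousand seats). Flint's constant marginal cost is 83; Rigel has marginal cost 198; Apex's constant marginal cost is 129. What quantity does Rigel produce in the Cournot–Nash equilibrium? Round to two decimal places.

Flint's profit: π_F = (406 - 4Q)q_F - (83q_F). Setting ∂π_F/∂q_F = 0: 323 - 8q_F - 4(q_R + q_A) = 0.
Rigel's first-order condition: 208 - 8q_R - 4(q_F + q_A) = 0.
Apex's profit: π_A = (406 - 4Q)q_A - (129q_A). Setting ∂π_A/∂q_A = 0: 277 - 8q_A - 4(q_F + q_R) = 0.
Adding the 3 conditions: 808 − 8Q − 8Q = 0, i.e. Q = 101/2.
Back-substituting: q_F = (323 − 202)/4 = 121/4, q_R = (208 − 202)/4 = 3/2, q_A = (277 − 202)/4 = 75/4.

1.50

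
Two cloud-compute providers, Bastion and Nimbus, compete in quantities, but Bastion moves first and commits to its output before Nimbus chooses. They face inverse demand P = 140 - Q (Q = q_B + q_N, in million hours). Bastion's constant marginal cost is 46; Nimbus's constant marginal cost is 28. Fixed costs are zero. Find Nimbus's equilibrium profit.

Solve by backward induction. Given q_B, the follower Nimbus maximises π_N = (140 - q_B - q_N)q_N - 28q_N.
Follower FOC: 112 - q_B - 2q_N = 0, so q_N(q_B) = (112 - q_B)/2.
Bastion substitutes q_N(q_B) into its own profit: π_B = q_B(140 - q_B - (112 - q_B)/2) - 46q_B = (84 - (1/2)q_B)q_B - 46q_B.
The leader's first-order condition 38 - q_B = 0 yields q_B = 38.
Then q_N = (112 - 38)/2 = 37.
Price P = 140 - 75 = 65.
Nimbus's profit: (65 - 28)·37 = 1369.

1369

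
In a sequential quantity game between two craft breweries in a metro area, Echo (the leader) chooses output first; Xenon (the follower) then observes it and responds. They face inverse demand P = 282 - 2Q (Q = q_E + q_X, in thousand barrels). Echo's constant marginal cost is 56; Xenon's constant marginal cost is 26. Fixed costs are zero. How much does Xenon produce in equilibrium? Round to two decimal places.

39.50

Solve by backward induction. Given q_E, the follower Xenon maximises π_X = (282 - 2q_E - 2q_X)q_X - 26q_X.
Setting the follower's marginal profit to zero, 256 - 2q_E - 4q_X = 0, i.e. q_X = (256 - 2q_E)/4.
The leader anticipates this reaction. Substituting into P = 282 - 2Q gives P = 154 - q_E, so π_E = (154 - q_E)q_E - 56q_E.
Maximising: ∂π_E/∂q_E = 98 - 2q_E = 0, giving q_E = 49.
Then q_X = (256 - 2·49)/4 = 79/2.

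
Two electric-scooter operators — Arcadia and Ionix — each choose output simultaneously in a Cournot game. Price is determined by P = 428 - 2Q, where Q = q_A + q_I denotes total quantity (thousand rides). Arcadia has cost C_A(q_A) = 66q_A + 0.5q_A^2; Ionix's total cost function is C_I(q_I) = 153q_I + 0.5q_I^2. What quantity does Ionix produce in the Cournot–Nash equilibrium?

Arcadia's profit: π_A = (428 - 2Q)q_A - (66q_A + (1/2)q_A²). Setting ∂π_A/∂q_A = 0: 362 - 5q_A - 2(q_I) = 0.
Ionix's profit: π_I = (428 - 2Q)q_I - (153q_I + (1/2)q_I²). Setting ∂π_I/∂q_I = 0: 275 - 5q_I - 2(q_A) = 0.
Rearranging gives the reaction functions q_A = (362 - 2q_I)/5 and q_I = (275 - 2q_A)/5.
Substituting one into the other gives q_A = 60 and q_I = 31.

31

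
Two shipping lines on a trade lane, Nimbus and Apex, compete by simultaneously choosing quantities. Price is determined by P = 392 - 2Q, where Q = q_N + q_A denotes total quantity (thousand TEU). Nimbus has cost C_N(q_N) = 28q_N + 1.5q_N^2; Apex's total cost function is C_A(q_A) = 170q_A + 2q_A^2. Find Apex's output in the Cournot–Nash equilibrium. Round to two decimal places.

Nimbus's profit: π_N = (392 - 2Q)q_N - (28q_N + (3/2)q_N²). Setting ∂π_N/∂q_N = 0: 364 - 7q_N - 2(q_A) = 0.
Apex's first-order condition: 222 - 8q_A - 2(q_N) = 0.
Best responses: q_N = (364 - 2q_A)/7, q_A = (222 - 2q_N)/8.
Solving the pair: q_N = 617/13, q_A = 413/26.

15.88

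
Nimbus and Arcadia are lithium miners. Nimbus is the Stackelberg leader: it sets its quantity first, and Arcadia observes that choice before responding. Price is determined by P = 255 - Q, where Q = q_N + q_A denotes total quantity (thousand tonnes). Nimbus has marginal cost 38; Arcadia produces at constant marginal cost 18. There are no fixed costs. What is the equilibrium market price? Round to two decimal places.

87.25

Solve by backward induction. Given q_N, the follower Arcadia maximises π_A = (255 - q_N - q_A)q_A - 18q_A.
Setting the follower's marginal profit to zero, 237 - q_N - 2q_A = 0, i.e. q_A = (237 - q_N)/2.
The leader anticipates this reaction. Substituting into P = 255 - Q gives P = 273/2 - (1/2)q_N, so π_N = (273/2 - (1/2)q_N)q_N - 38q_N.
Maximising: ∂π_N/∂q_N = 197/2 - q_N = 0, giving q_N = 197/2.
Then q_A = (237 - 197/2)/2 = 277/4.
Total output Q = 671/4, so price P = 255 - 671/4 = 349/4.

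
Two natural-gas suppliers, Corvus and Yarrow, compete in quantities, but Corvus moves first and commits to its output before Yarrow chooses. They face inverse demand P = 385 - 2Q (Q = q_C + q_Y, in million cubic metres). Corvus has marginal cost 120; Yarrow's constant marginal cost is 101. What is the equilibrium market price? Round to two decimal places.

The follower Yarrow best-responds to any q_C: π_Y = (385 - 2Q)q_Y - 101q_Y.
Setting the follower's marginal profit to zero, 284 - 2q_C - 4q_Y = 0, i.e. q_Y = (284 - 2q_C)/4.
Corvus substitutes q_Y(q_C) into its own profit: π_C = q_C(385 - 2q_C - (284 - 2q_C)/2) - 120q_C = (243 - q_C)q_C - 120q_C.
The leader's first-order condition 123 - 2q_C = 0 yields q_C = 123/2.
Then q_Y = (284 - 2·(123/2))/4 = 161/4.
Total output Q = 407/4, so price P = 385 - 2·(407/4) = 363/2.

181.50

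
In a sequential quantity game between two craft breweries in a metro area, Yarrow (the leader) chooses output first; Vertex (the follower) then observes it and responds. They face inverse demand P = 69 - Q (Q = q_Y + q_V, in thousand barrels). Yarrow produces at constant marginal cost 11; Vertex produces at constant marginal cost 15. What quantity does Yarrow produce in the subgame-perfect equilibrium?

The follower Vertex best-responds to any q_Y: π_V = (69 - Q)q_V - 15q_V.
Follower FOC: 54 - q_Y - 2q_V = 0, so q_V(q_Y) = (54 - q_Y)/2.
Yarrow substitutes q_V(q_Y) into its own profit: π_Y = q_Y(69 - q_Y - (54 - q_Y)/2) - 11q_Y = (42 - (1/2)q_Y)q_Y - 11q_Y.
Leader FOC: 31 - q_Y = 0, so q_Y = 31.
Then q_V = (54 - 31)/2 = 23/2.

31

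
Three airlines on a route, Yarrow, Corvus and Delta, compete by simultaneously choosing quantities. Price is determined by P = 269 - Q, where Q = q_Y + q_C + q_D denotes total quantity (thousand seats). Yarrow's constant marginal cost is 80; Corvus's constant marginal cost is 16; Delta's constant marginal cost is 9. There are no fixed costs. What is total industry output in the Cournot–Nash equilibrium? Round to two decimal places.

Yarrow's profit: π_Y = (269 - Q)q_Y - (80q_Y). Setting ∂π_Y/∂q_Y = 0: 189 - 2q_Y - (q_C + q_D) = 0.
Corvus's profit: π_C = (269 - Q)q_C - (16q_C). Setting ∂π_C/∂q_C = 0: 253 - 2q_C - (q_Y + q_D) = 0.
Delta's profit: π_D = (269 - Q)q_D - (9q_D). Setting ∂π_D/∂q_D = 0: 260 - 2q_D - (q_Y + q_C) = 0.
Adding the 3 first-order conditions: 702 − 4Q = 0, so Q = 351/2.
Back-substituting: q_Y = (189 − 351/2) = 27/2, q_C = (253 − 351/2) = 155/2, q_D = (260 − 351/2) = 169/2.
Total output Q = 27/2 + 155/2 + 169/2 = 351/2.

175.50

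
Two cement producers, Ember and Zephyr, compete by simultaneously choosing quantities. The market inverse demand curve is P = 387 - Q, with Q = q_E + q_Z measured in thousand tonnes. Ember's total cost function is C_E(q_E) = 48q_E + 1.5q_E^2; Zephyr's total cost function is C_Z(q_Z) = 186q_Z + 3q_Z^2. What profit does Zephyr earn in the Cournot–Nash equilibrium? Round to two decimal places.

Ember's profit: π_E = (387 - Q)q_E - (48q_E + (3/2)q_E²). Setting ∂π_E/∂q_E = 0: 339 - 5q_E - (q_Z) = 0.
Zephyr's profit: π_Z = (387 - Q)q_Z - (186q_Z + 3q_Z²). Setting ∂π_Z/∂q_Z = 0: 201 - 8q_Z - (q_E) = 0.
Best responses: q_E = (339 - q_Z)/5, q_Z = (201 - q_E)/8.
Substituting one into the other gives q_E = 837/13 and q_Z = 222/13.
Price P = 387 - 1059/13 = 305.5385.
Zephyr's profit: 305.5385·(222/13) - 186·(222/13) - 3(222/13)² = 1166.4852.

1166.49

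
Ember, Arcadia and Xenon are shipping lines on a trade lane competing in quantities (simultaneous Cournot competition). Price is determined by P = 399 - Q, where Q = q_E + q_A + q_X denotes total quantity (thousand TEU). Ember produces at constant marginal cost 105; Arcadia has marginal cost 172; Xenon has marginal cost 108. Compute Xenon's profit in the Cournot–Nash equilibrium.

7744

Ember's profit: π_E = (399 - Q)q_E - (105q_E). Setting ∂π_E/∂q_E = 0: 294 - 2q_E - (q_A + q_X) = 0.
Arcadia's profit: π_A = (399 - Q)q_A - (172q_A). Setting ∂π_A/∂q_A = 0: 227 - 2q_A - (q_E + q_X) = 0.
Xenon's first-order condition: 291 - 2q_X - (q_E + q_A) = 0.
Adding the 3 first-order conditions: 812 − 4Q = 0, so Q = 203.
Back-substituting: q_E = (294 − 203) = 91, q_A = (227 − 203) = 24, q_X = (291 − 203) = 88.
Price P = 399 - 203 = 196.
Xenon's profit: (196 - 108)·88 = 7744.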